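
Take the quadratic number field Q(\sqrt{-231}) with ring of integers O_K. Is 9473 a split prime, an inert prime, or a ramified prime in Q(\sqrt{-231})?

-231 mod 4 = 1, hence disc K = -231 and O_K = ℤ[(1+√-231)/2].
disc(K) = -231 is not divisible by 9473; 9473 is unramified.
Compute (-231/9473) via Euler: 9242^((9473-1)/2) mod 9473 = 1, so (-231/9473) = 1.
Legendre symbol 1 ⇒ 9473 is split.

split — (9473) = 𝔭₁𝔭₂ with 𝔭₁ ≠ 𝔭₂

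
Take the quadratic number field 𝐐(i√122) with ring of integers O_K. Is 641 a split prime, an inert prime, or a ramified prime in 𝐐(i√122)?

inert

-122 mod 4 = 2, hence disc K = 4·(-122) = -488 and O_K = ℤ[√-122].
641 ∤ -488, so 641 is unramified.
Legendre symbol by Euler's criterion: (-122/641) ≡ (-122)^320 ≡ 640 (mod 641), i.e. (-122/641) = -1.
d is a non-residue mod p, hence 641 remains inert in O_K.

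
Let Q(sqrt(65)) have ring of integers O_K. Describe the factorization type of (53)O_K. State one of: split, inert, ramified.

p is inert

d = 65 ≡ 1 (mod 4), so O_K = ℤ[(1+√65)/2] and disc(K) = d = 65.
Since gcd(53, 65) = 1 the prime 53 does not ramify.
Compute (65/53) via Euler: 12^((53-1)/2) mod 53 = 52, so (65/53) = -1.
Legendre symbol -1 ⇒ 53 is inert.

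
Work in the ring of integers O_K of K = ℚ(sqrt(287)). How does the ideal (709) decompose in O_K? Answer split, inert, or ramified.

d = 287 ≡ 3 (mod 4), so O_K = ℤ[√287] and disc(K) = 4d = 1148.
709 ∤ 1148, so 709 is unramified.
(287/709) = 287^354 mod 709 = 708, giving Legendre symbol -1.
(287/709) = -1, so 709 is inert.

inert — (709) stays prime in O_K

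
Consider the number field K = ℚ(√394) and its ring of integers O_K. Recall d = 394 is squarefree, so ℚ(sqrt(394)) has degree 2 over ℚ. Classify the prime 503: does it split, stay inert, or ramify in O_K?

503 splits in O_K

d = 394 ≡ 2 (mod 4), so O_K = ℤ[√394] and disc(K) = 4d = 1576.
disc(K) = 1576 is not divisible by 503; 503 is unramified.
(394/503) = 394^251 mod 503 = 1, giving Legendre symbol 1.
d is a quadratic residue mod p, hence 503 splits in O_K.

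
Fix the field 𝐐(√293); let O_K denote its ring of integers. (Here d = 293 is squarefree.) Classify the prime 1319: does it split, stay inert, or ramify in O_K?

inert — (1319) stays prime in O_K

Since 293 ≡ 1 mod 4, the ring of integers is ℤ[(1+√293)/2] with discriminant 293.
1319 ∤ 293, so 1319 is unramified.
Euler's criterion: 293^659 mod 1319 = 1318. Thus (293|1319) = -1.
d is a non-residue mod p, hence 1319 remains inert in O_K.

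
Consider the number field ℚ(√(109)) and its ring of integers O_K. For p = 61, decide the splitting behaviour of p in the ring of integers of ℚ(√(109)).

Since 109 ≡ 1 mod 4, the ring of integers is ℤ[(1+√109)/2] with discriminant 109.
Since gcd(61, 109) = 1 the prime 61 does not ramify.
Euler's criterion: 109^30 mod 61 = 1. Thus (109|61) = 1.
d is a quadratic residue mod p, hence 61 splits in O_K.

split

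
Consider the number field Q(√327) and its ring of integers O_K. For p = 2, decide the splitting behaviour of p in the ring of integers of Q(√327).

d = 327 ≡ 3 (mod 4), so O_K = ℤ[√327] and disc(K) = 4d = 1308.
Ramification test: 2 | 1308. The prime 2 ramifies in K.

ramified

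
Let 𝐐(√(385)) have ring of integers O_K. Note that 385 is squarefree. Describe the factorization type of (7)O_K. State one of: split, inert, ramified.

ramified

385 mod 4 = 1, hence disc K = 385 and O_K = ℤ[(1+√385)/2].
7 divides disc(K) = 385, so 7 ramifies.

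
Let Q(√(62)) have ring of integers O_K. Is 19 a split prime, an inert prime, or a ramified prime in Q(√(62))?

19 splits in O_K

d = 62 ≡ 2 (mod 4), so O_K = ℤ[√62] and disc(K) = 4d = 248.
19 ∤ 248, so 19 is unramified.
(62/19) = 5^9 mod 19 = 1, giving Legendre symbol 1.
(62/19) = 1, so 19 splits.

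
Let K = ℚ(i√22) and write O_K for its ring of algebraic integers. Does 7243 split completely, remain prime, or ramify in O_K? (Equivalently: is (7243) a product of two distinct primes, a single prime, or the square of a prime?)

Since -22 ≢ 1 mod 4, the ring of integers is ℤ[√-22] with discriminant 4·(-22) = -88.
Since gcd(7243, -88) = 1 the prime 7243 does not ramify.
Compute (-22/7243) via Euler: 7221^((7243-1)/2) mod 7243 = 7242, so (-22/7243) = -1.
(-22/7243) = -1, so 7243 is inert.

7243 remains inert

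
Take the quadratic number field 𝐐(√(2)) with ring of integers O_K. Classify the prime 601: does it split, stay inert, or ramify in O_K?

split — (601) = 𝔭₁𝔭₂ with 𝔭₁ ≠ 𝔭₂

2 mod 4 = 2, hence disc K = 4·2 = 8 and O_K = ℤ[√2].
disc(K) = 8 is not divisible by 601; 601 is unramified.
Compute (2/601) via Euler: 2^((601-1)/2) mod 601 = 1, so (2/601) = 1.
Legendre symbol 1 ⇒ 601 is split.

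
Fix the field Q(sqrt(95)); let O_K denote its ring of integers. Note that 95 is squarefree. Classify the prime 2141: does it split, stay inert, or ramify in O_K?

p is inert

Since 95 ≢ 1 mod 4, the ring of integers is ℤ[√95] with discriminant 4·95 = 380.
2141 ∤ 380, so 2141 is unramified.
(95/2141) = 95^1070 mod 2141 = 2140, giving Legendre symbol -1.
Legendre symbol -1 ⇒ 2141 is inert.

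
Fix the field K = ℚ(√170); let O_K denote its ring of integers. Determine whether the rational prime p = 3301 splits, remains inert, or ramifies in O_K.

d = 170 ≡ 2 (mod 4), so O_K = ℤ[√170] and disc(K) = 4d = 680.
disc(K) = 680 is not divisible by 3301; 3301 is unramified.
Legendre symbol by Euler's criterion: (170/3301) ≡ 170^1650 ≡ 1 (mod 3301), i.e. (170/3301) = 1.
d is a quadratic residue mod p, hence 3301 splits in O_K.

p splits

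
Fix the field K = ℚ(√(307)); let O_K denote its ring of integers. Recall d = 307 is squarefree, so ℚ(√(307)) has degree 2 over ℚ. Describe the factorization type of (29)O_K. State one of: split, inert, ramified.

29 remains inert

Since 307 ≢ 1 mod 4, the ring of integers is ℤ[√307] with discriminant 4·307 = 1228.
Since gcd(29, 1228) = 1 the prime 29 does not ramify.
Compute (307/29) via Euler: 17^((29-1)/2) mod 29 = 28, so (307/29) = -1.
Legendre symbol -1 ⇒ 29 is inert.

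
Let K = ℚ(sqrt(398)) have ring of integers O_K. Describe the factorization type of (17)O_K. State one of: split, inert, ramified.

remains prime (inert)

Since 398 ≢ 1 mod 4, the ring of integers is ℤ[√398] with discriminant 4·398 = 1592.
disc(K) = 1592 is not divisible by 17; 17 is unramified.
(398/17) = 7^8 mod 17 = 16, giving Legendre symbol -1.
d is a non-residue mod p, hence 17 remains inert in O_K.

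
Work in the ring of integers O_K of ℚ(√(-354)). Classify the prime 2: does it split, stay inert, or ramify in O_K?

ramifies in O_K

d = -354 ≡ 2 (mod 4), so O_K = ℤ[√-354] and disc(K) = 4d = -1416.
2 divides disc(K) = -1416, so 2 ramifies.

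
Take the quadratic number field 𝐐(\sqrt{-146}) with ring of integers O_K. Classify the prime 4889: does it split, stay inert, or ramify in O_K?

split

-146 mod 4 = 2, hence disc K = 4·(-146) = -584 and O_K = ℤ[√-146].
disc(K) = -584 is not divisible by 4889; 4889 is unramified.
Legendre symbol by Euler's criterion: (-146/4889) ≡ (-146)^2444 ≡ 1 (mod 4889), i.e. (-146/4889) = 1.
d is a quadratic residue mod p, hence 4889 splits in O_K.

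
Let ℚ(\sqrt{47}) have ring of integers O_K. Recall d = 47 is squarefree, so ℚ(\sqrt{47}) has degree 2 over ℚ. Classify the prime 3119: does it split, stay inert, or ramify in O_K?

47 mod 4 = 3, hence disc K = 4·47 = 188 and O_K = ℤ[√47].
Since gcd(3119, 188) = 1 the prime 3119 does not ramify.
Compute (47/3119) via Euler: 47^((3119-1)/2) mod 3119 = 3118, so (47/3119) = -1.
d is a non-residue mod p, hence 3119 remains inert in O_K.

3119 remains inert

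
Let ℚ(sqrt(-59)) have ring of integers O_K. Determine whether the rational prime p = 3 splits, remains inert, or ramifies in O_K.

split — (3) = 𝔭₁𝔭₂ with 𝔭₁ ≠ 𝔭₂

d = -59 ≡ 1 (mod 4), so O_K = ℤ[(1+√-59)/2] and disc(K) = d = -59.
3 ∤ -59, so 3 is unramified.
Legendre symbol by Euler's criterion: (-59/3) ≡ (-59)^1 ≡ 1 (mod 3), i.e. (-59/3) = 1.
(-59/3) = 1, so 3 splits.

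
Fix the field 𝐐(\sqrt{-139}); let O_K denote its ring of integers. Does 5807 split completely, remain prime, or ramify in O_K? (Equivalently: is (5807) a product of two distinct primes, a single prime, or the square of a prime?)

5807 remains inert

Since -139 ≡ 1 mod 4, the ring of integers is ℤ[(1+√-139)/2] with discriminant -139.
Since gcd(5807, -139) = 1 the prime 5807 does not ramify.
(-139/5807) = 5668^2903 mod 5807 = 5806, giving Legendre symbol -1.
Legendre symbol -1 ⇒ 5807 is inert.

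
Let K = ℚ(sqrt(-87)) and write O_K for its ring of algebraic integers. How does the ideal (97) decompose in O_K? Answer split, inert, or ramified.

-87 mod 4 = 1, hence disc K = -87 and O_K = ℤ[(1+√-87)/2].
97 ∤ -87, so 97 is unramified.
Legendre symbol by Euler's criterion: (-87/97) ≡ (-87)^48 ≡ 96 (mod 97), i.e. (-87/97) = -1.
(-87/97) = -1, so 97 is inert.

p is inert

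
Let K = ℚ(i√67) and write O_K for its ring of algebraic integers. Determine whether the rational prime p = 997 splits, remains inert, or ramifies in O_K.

Since -67 ≡ 1 mod 4, the ring of integers is ℤ[(1+√-67)/2] with discriminant -67.
Since gcd(997, -67) = 1 the prime 997 does not ramify.
Euler's criterion: (-67)^498 mod 997 = 1. Thus (-67|997) = 1.
(-67/997) = 1, so 997 splits.

997 splits in O_K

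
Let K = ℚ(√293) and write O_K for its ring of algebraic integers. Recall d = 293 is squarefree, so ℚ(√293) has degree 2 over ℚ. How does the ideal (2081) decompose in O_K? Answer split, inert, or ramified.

Since 293 ≡ 1 mod 4, the ring of integers is ℤ[(1+√293)/2] with discriminant 293.
2081 ∤ 293, so 2081 is unramified.
Legendre symbol by Euler's criterion: (293/2081) ≡ 293^1040 ≡ 2080 (mod 2081), i.e. (293/2081) = -1.
(293/2081) = -1, so 2081 is inert.

2081 remains inert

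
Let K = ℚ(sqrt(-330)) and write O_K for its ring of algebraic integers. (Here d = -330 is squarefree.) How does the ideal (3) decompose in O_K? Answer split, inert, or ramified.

Since -330 ≢ 1 mod 4, the ring of integers is ℤ[√-330] with discriminant 4·(-330) = -1320.
disc(K) = -1320 = 3·(-440), so p = 3 is ramified.

ramified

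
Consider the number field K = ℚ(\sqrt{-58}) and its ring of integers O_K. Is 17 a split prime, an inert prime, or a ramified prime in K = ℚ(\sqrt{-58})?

remains prime (inert)

Since -58 ≢ 1 mod 4, the ring of integers is ℤ[√-58] with discriminant 4·(-58) = -232.
17 ∤ -232, so 17 is unramified.
(-58/17) = 10^8 mod 17 = 16, giving Legendre symbol -1.
(-58/17) = -1, so 17 is inert.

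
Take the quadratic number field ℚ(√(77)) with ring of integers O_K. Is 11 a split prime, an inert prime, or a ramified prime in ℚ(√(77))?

d = 77 ≡ 1 (mod 4), so O_K = ℤ[(1+√77)/2] and disc(K) = d = 77.
11 divides disc(K) = 77, so 11 ramifies.

11 is ramified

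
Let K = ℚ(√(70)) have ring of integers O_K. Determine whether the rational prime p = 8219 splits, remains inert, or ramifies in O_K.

split — (8219) = 𝔭₁𝔭₂ with 𝔭₁ ≠ 𝔭₂

Since 70 ≢ 1 mod 4, the ring of integers is ℤ[√70] with discriminant 4·70 = 280.
disc(K) = 280 is not divisible by 8219; 8219 is unramified.
Compute (70/8219) via Euler: 70^((8219-1)/2) mod 8219 = 1, so (70/8219) = 1.
(70/8219) = 1, so 8219 splits.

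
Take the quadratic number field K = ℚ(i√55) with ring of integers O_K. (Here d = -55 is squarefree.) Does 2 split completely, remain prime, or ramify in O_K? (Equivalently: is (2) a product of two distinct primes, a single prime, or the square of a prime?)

Since -55 ≡ 1 mod 4, the ring of integers is ℤ[(1+√-55)/2] with discriminant -55.
disc(K) = -55 is not divisible by 2; 2 is unramified.
d ≡ 1 (mod 8); the supplementary law gives 2 split.

splits completely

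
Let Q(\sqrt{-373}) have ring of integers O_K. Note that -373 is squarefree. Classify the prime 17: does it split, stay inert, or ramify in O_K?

split

Since -373 ≢ 1 mod 4, the ring of integers is ℤ[√-373] with discriminant 4·(-373) = -1492.
17 ∤ -1492, so 17 is unramified.
Legendre symbol by Euler's criterion: (-373/17) ≡ (-373)^8 ≡ 1 (mod 17), i.e. (-373/17) = 1.
(-373/17) = 1, so 17 splits.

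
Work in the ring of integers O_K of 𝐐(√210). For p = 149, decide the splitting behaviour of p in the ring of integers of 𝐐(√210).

d = 210 ≡ 2 (mod 4), so O_K = ℤ[√210] and disc(K) = 4d = 840.
149 ∤ 840, so 149 is unramified.
Compute (210/149) via Euler: 61^((149-1)/2) mod 149 = 1, so (210/149) = 1.
Legendre symbol 1 ⇒ 149 is split.

149 splits in O_K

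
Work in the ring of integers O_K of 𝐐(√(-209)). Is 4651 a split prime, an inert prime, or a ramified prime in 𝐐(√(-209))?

split — (4651) = 𝔭₁𝔭₂ with 𝔭₁ ≠ 𝔭₂

d = -209 ≡ 3 (mod 4), so O_K = ℤ[√-209] and disc(K) = 4d = -836.
4651 ∤ -836, so 4651 is unramified.
(-209/4651) = 4442^2325 mod 4651 = 1, giving Legendre symbol 1.
(-209/4651) = 1, so 4651 splits.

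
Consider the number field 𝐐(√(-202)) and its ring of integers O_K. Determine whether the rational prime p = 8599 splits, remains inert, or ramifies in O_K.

p is inert

-202 mod 4 = 2, hence disc K = 4·(-202) = -808 and O_K = ℤ[√-202].
Since gcd(8599, -808) = 1 the prime 8599 does not ramify.
(-202/8599) = 8397^4299 mod 8599 = 8598, giving Legendre symbol -1.
Legendre symbol -1 ⇒ 8599 is inert.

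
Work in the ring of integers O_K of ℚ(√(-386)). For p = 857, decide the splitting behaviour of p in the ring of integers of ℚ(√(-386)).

split — (857) = 𝔭₁𝔭₂ with 𝔭₁ ≠ 𝔭₂

d = -386 ≡ 2 (mod 4), so O_K = ℤ[√-386] and disc(K) = 4d = -1544.
Since gcd(857, -1544) = 1 the prime 857 does not ramify.
Legendre symbol by Euler's criterion: (-386/857) ≡ (-386)^428 ≡ 1 (mod 857), i.e. (-386/857) = 1.
(-386/857) = 1, so 857 splits.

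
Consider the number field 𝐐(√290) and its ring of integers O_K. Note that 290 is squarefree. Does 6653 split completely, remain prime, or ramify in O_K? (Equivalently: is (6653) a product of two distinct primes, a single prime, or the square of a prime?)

d = 290 ≡ 2 (mod 4), so O_K = ℤ[√290] and disc(K) = 4d = 1160.
disc(K) = 1160 is not divisible by 6653; 6653 is unramified.
(290/6653) = 290^3326 mod 6653 = 6652, giving Legendre symbol -1.
(290/6653) = -1, so 6653 is inert.

remains prime (inert)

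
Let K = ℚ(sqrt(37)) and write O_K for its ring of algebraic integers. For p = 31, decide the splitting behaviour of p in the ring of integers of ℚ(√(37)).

inert — (31) stays prime in O_K

d = 37 ≡ 1 (mod 4), so O_K = ℤ[(1+√37)/2] and disc(K) = d = 37.
31 ∤ 37, so 31 is unramified.
Euler's criterion: 37^15 mod 31 = 30. Thus (37|31) = -1.
(37/31) = -1, so 31 is inert.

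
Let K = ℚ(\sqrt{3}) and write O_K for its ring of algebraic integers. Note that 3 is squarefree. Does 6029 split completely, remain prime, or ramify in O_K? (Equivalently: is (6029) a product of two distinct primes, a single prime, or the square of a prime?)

6029 remains inert

d = 3 ≡ 3 (mod 4), so O_K = ℤ[√3] and disc(K) = 4d = 12.
disc(K) = 12 is not divisible by 6029; 6029 is unramified.
Compute (3/6029) via Euler: 3^((6029-1)/2) mod 6029 = 6028, so (3/6029) = -1.
d is a non-residue mod p, hence 6029 remains inert in O_K.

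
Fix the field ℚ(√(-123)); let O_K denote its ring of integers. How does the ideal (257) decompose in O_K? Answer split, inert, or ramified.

Since -123 ≡ 1 mod 4, the ring of integers is ℤ[(1+√-123)/2] with discriminant -123.
Since gcd(257, -123) = 1 the prime 257 does not ramify.
Euler's criterion: (-123)^128 mod 257 = 1. Thus (-123|257) = 1.
Legendre symbol 1 ⇒ 257 is split.

split — (257) = 𝔭₁𝔭₂ with 𝔭₁ ≠ 𝔭₂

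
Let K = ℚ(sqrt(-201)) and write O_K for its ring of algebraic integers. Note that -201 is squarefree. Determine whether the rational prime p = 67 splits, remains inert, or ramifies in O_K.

-201 mod 4 = 3, hence disc K = 4·(-201) = -804 and O_K = ℤ[√-201].
Ramification test: 67 | -804. The prime 67 ramifies in K.

ramified — (67) = 𝔭²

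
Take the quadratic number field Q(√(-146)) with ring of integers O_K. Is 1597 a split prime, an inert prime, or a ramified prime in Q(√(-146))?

-146 mod 4 = 2, hence disc K = 4·(-146) = -584 and O_K = ℤ[√-146].
1597 ∤ -584, so 1597 is unramified.
Legendre symbol by Euler's criterion: (-146/1597) ≡ (-146)^798 ≡ 1596 (mod 1597), i.e. (-146/1597) = -1.
Legendre symbol -1 ⇒ 1597 is inert.

inert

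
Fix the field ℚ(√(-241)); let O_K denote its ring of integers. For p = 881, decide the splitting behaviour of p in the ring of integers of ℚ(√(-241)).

d = -241 ≡ 3 (mod 4), so O_K = ℤ[√-241] and disc(K) = 4d = -964.
disc(K) = -964 is not divisible by 881; 881 is unramified.
Euler's criterion: (-241)^440 mod 881 = 1. Thus (-241|881) = 1.
(-241/881) = 1, so 881 splits.

881 splits in O_K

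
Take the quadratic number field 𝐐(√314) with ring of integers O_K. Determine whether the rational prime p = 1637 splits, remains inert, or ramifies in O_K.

d = 314 ≡ 2 (mod 4), so O_K = ℤ[√314] and disc(K) = 4d = 1256.
disc(K) = 1256 is not divisible by 1637; 1637 is unramified.
(314/1637) = 314^818 mod 1637 = 1636, giving Legendre symbol -1.
Legendre symbol -1 ⇒ 1637 is inert.

p is inert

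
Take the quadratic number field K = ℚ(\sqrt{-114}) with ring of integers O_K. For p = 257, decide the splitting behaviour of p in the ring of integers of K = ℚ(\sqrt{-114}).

split — (257) = 𝔭₁𝔭₂ with 𝔭₁ ≠ 𝔭₂

-114 mod 4 = 2, hence disc K = 4·(-114) = -456 and O_K = ℤ[√-114].
disc(K) = -456 is not divisible by 257; 257 is unramified.
(-114/257) = 143^128 mod 257 = 1, giving Legendre symbol 1.
(-114/257) = 1, so 257 splits.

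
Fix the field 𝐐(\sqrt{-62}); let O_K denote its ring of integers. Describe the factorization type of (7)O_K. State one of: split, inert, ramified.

Since -62 ≢ 1 mod 4, the ring of integers is ℤ[√-62] with discriminant 4·(-62) = -248.
Since gcd(7, -248) = 1 the prime 7 does not ramify.
(-62/7) = 1^3 mod 7 = 1, giving Legendre symbol 1.
Legendre symbol 1 ⇒ 7 is split.

split — (7) = 𝔭₁𝔭₂ with 𝔭₁ ≠ 𝔭₂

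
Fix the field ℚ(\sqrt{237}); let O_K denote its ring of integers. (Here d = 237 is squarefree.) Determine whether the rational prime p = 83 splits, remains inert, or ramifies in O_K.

inert

Since 237 ≡ 1 mod 4, the ring of integers is ℤ[(1+√237)/2] with discriminant 237.
83 ∤ 237, so 83 is unramified.
(237/83) = 71^41 mod 83 = 82, giving Legendre symbol -1.
d is a non-residue mod p, hence 83 remains inert in O_K.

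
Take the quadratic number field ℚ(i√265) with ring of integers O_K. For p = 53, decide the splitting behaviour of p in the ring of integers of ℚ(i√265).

d = -265 ≡ 3 (mod 4), so O_K = ℤ[√-265] and disc(K) = 4d = -1060.
53 divides disc(K) = -1060, so 53 ramifies.

p ramifies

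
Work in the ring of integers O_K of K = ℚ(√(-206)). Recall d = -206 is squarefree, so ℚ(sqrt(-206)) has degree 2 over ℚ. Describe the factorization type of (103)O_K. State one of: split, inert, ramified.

ramifies in O_K

Since -206 ≢ 1 mod 4, the ring of integers is ℤ[√-206] with discriminant 4·(-206) = -824.
103 divides disc(K) = -824, so 103 ramifies.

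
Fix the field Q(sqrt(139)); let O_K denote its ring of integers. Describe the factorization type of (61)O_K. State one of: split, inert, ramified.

61 remains inert

Since 139 ≢ 1 mod 4, the ring of integers is ℤ[√139] with discriminant 4·139 = 556.
disc(K) = 556 is not divisible by 61; 61 is unramified.
Legendre symbol by Euler's criterion: (139/61) ≡ 139^30 ≡ 60 (mod 61), i.e. (139/61) = -1.
Legendre symbol -1 ⇒ 61 is inert.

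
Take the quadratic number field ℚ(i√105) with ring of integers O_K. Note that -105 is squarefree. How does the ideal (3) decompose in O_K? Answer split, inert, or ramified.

ramifies in O_K

-105 mod 4 = 3, hence disc K = 4·(-105) = -420 and O_K = ℤ[√-105].
Ramification test: 3 | -420. The prime 3 ramifies in K.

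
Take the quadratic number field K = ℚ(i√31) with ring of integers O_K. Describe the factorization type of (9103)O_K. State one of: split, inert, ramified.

Since -31 ≡ 1 mod 4, the ring of integers is ℤ[(1+√-31)/2] with discriminant -31.
Since gcd(9103, -31) = 1 the prime 9103 does not ramify.
Compute (-31/9103) via Euler: 9072^((9103-1)/2) mod 9103 = 1, so (-31/9103) = 1.
Legendre symbol 1 ⇒ 9103 is split.

split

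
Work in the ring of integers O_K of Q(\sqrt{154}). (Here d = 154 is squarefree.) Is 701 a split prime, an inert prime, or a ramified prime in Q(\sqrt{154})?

d = 154 ≡ 2 (mod 4), so O_K = ℤ[√154] and disc(K) = 4d = 616.
Since gcd(701, 616) = 1 the prime 701 does not ramify.
Euler's criterion: 154^350 mod 701 = 1. Thus (154|701) = 1.
d is a quadratic residue mod p, hence 701 splits in O_K.

701 splits in O_K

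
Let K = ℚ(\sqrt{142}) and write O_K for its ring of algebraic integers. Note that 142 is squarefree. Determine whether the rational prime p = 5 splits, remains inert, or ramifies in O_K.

remains prime (inert)

142 mod 4 = 2, hence disc K = 4·142 = 568 and O_K = ℤ[√142].
Since gcd(5, 568) = 1 the prime 5 does not ramify.
Legendre symbol by Euler's criterion: (142/5) ≡ 142^2 ≡ 4 (mod 5), i.e. (142/5) = -1.
(142/5) = -1, so 5 is inert.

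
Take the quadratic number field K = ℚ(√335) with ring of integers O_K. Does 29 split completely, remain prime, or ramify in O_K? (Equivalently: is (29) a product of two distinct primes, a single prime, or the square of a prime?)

335 mod 4 = 3, hence disc K = 4·335 = 1340 and O_K = ℤ[√335].
Since gcd(29, 1340) = 1 the prime 29 does not ramify.
Legendre symbol by Euler's criterion: (335/29) ≡ 335^14 ≡ 1 (mod 29), i.e. (335/29) = 1.
(335/29) = 1, so 29 splits.

split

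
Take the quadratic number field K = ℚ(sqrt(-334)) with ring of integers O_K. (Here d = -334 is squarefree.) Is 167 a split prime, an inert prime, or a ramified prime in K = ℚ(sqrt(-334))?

Since -334 ≢ 1 mod 4, the ring of integers is ℤ[√-334] with discriminant 4·(-334) = -1336.
167 divides disc(K) = -1336, so 167 ramifies.

ramified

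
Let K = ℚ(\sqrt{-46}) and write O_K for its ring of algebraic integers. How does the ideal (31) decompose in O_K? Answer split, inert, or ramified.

split

Since -46 ≢ 1 mod 4, the ring of integers is ℤ[√-46] with discriminant 4·(-46) = -184.
Since gcd(31, -184) = 1 the prime 31 does not ramify.
Legendre symbol by Euler's criterion: (-46/31) ≡ (-46)^15 ≡ 1 (mod 31), i.e. (-46/31) = 1.
Legendre symbol 1 ⇒ 31 is split.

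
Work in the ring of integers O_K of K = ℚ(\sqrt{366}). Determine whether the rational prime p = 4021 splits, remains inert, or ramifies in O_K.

366 mod 4 = 2, hence disc K = 4·366 = 1464 and O_K = ℤ[√366].
disc(K) = 1464 is not divisible by 4021; 4021 is unramified.
(366/4021) = 366^2010 mod 4021 = 4020, giving Legendre symbol -1.
d is a non-residue mod p, hence 4021 remains inert in O_K.

remains prime (inert)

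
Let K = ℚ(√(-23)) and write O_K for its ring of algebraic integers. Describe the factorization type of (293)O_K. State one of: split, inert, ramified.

remains prime (inert)

Since -23 ≡ 1 mod 4, the ring of integers is ℤ[(1+√-23)/2] with discriminant -23.
disc(K) = -23 is not divisible by 293; 293 is unramified.
Compute (-23/293) via Euler: 270^((293-1)/2) mod 293 = 292, so (-23/293) = -1.
(-23/293) = -1, so 293 is inert.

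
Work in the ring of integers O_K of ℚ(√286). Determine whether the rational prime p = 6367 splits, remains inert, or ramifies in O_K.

inert — (6367) stays prime in O_K

286 mod 4 = 2, hence disc K = 4·286 = 1144 and O_K = ℤ[√286].
disc(K) = 1144 is not divisible by 6367; 6367 is unramified.
(286/6367) = 286^3183 mod 6367 = 6366, giving Legendre symbol -1.
(286/6367) = -1, so 6367 is inert.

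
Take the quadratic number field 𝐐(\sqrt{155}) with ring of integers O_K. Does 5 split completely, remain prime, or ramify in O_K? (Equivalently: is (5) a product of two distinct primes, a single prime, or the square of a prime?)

ramified — (5) = 𝔭²

155 mod 4 = 3, hence disc K = 4·155 = 620 and O_K = ℤ[√155].
Ramification test: 5 | 620. The prime 5 ramifies in K.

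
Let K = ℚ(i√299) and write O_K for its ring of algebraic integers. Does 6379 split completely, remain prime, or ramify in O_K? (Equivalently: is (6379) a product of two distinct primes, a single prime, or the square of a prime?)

d = -299 ≡ 1 (mod 4), so O_K = ℤ[(1+√-299)/2] and disc(K) = d = -299.
Since gcd(6379, -299) = 1 the prime 6379 does not ramify.
Legendre symbol by Euler's criterion: (-299/6379) ≡ (-299)^3189 ≡ 1 (mod 6379), i.e. (-299/6379) = 1.
d is a quadratic residue mod p, hence 6379 splits in O_K.

p splits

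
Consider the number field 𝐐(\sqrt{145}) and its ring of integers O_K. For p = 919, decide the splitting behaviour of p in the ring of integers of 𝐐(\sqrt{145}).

145 mod 4 = 1, hence disc K = 145 and O_K = ℤ[(1+√145)/2].
919 ∤ 145, so 919 is unramified.
Legendre symbol by Euler's criterion: (145/919) ≡ 145^459 ≡ 1 (mod 919), i.e. (145/919) = 1.
(145/919) = 1, so 919 splits.

split — (919) = 𝔭₁𝔭₂ with 𝔭₁ ≠ 𝔭₂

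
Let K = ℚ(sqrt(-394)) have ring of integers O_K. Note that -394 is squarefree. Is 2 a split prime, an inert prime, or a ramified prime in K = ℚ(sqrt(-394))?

p ramifies

Since -394 ≢ 1 mod 4, the ring of integers is ℤ[√-394] with discriminant 4·(-394) = -1576.
Ramification test: 2 | -1576. The prime 2 ramifies in K.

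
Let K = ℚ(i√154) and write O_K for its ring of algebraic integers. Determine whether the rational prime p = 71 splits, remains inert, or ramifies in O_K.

71 remains inert

-154 mod 4 = 2, hence disc K = 4·(-154) = -616 and O_K = ℤ[√-154].
71 ∤ -616, so 71 is unramified.
Euler's criterion: (-154)^35 mod 71 = 70. Thus (-154|71) = -1.
(-154/71) = -1, so 71 is inert.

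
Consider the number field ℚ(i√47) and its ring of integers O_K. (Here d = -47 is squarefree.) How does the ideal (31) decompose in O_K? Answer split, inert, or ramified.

remains prime (inert)

Since -47 ≡ 1 mod 4, the ring of integers is ℤ[(1+√-47)/2] with discriminant -47.
disc(K) = -47 is not divisible by 31; 31 is unramified.
Legendre symbol by Euler's criterion: (-47/31) ≡ (-47)^15 ≡ 30 (mod 31), i.e. (-47/31) = -1.
d is a non-residue mod p, hence 31 remains inert in O_K.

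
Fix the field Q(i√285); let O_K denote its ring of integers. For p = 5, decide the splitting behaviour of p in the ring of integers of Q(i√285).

-285 mod 4 = 3, hence disc K = 4·(-285) = -1140 and O_K = ℤ[√-285].
disc(K) = -1140 = 5·(-228), so p = 5 is ramified.

ramifies in O_K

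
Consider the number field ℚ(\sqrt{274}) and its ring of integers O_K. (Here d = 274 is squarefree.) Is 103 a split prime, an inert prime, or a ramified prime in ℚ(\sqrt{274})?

274 mod 4 = 2, hence disc K = 4·274 = 1096 and O_K = ℤ[√274].
103 ∤ 1096, so 103 is unramified.
(274/103) = 68^51 mod 103 = 1, giving Legendre symbol 1.
Legendre symbol 1 ⇒ 103 is split.

split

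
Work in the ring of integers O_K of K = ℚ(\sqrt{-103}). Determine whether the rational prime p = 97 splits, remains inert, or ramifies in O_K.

d = -103 ≡ 1 (mod 4), so O_K = ℤ[(1+√-103)/2] and disc(K) = d = -103.
97 ∤ -103, so 97 is unramified.
(-103/97) = 91^48 mod 97 = 1, giving Legendre symbol 1.
Legendre symbol 1 ⇒ 97 is split.

97 splits in O_K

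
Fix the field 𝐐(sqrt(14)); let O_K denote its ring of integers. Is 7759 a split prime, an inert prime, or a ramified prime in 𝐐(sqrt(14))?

Since 14 ≢ 1 mod 4, the ring of integers is ℤ[√14] with discriminant 4·14 = 56.
disc(K) = 56 is not divisible by 7759; 7759 is unramified.
Compute (14/7759) via Euler: 14^((7759-1)/2) mod 7759 = 1, so (14/7759) = 1.
Legendre symbol 1 ⇒ 7759 is split.

splits completely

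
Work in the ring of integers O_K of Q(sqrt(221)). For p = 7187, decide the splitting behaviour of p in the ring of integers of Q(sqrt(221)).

inert

221 mod 4 = 1, hence disc K = 221 and O_K = ℤ[(1+√221)/2].
disc(K) = 221 is not divisible by 7187; 7187 is unramified.
(221/7187) = 221^3593 mod 7187 = 7186, giving Legendre symbol -1.
d is a non-residue mod p, hence 7187 remains inert in O_K.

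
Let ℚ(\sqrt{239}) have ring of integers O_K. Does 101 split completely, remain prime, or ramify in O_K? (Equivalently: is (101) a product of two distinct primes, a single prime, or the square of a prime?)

split

239 mod 4 = 3, hence disc K = 4·239 = 956 and O_K = ℤ[√239].
Since gcd(101, 956) = 1 the prime 101 does not ramify.
(239/101) = 37^50 mod 101 = 1, giving Legendre symbol 1.
(239/101) = 1, so 101 splits.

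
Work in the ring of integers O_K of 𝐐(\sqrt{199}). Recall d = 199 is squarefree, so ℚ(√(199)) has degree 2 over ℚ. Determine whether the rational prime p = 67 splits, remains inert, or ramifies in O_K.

split

199 mod 4 = 3, hence disc K = 4·199 = 796 and O_K = ℤ[√199].
Since gcd(67, 796) = 1 the prime 67 does not ramify.
Euler's criterion: 199^33 mod 67 = 1. Thus (199|67) = 1.
(199/67) = 1, so 67 splits.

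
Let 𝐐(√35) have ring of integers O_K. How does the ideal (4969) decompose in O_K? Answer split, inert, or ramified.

d = 35 ≡ 3 (mod 4), so O_K = ℤ[√35] and disc(K) = 4d = 140.
4969 ∤ 140, so 4969 is unramified.
Compute (35/4969) via Euler: 35^((4969-1)/2) mod 4969 = 4968, so (35/4969) = -1.
Legendre symbol -1 ⇒ 4969 is inert.

p is inert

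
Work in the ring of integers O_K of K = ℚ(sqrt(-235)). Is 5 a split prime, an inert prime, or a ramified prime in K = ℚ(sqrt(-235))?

d = -235 ≡ 1 (mod 4), so O_K = ℤ[(1+√-235)/2] and disc(K) = d = -235.
5 divides disc(K) = -235, so 5 ramifies.

ramified — (5) = 𝔭²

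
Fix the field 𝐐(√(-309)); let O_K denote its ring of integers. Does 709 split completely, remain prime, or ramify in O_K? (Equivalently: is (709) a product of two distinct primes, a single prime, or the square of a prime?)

Since -309 ≢ 1 mod 4, the ring of integers is ℤ[√-309] with discriminant 4·(-309) = -1236.
Since gcd(709, -1236) = 1 the prime 709 does not ramify.
Euler's criterion: (-309)^354 mod 709 = 1. Thus (-309|709) = 1.
Legendre symbol 1 ⇒ 709 is split.

p splits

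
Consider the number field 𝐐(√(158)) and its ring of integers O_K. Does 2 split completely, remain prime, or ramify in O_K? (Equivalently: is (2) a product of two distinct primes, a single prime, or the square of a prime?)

158 mod 4 = 2, hence disc K = 4·158 = 632 and O_K = ℤ[√158].
Ramification test: 2 | 632. The prime 2 ramifies in K.

ramified — (2) = 𝔭²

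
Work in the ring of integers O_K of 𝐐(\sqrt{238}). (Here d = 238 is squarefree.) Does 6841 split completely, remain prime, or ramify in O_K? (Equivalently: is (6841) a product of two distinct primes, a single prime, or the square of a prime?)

p is inert

238 mod 4 = 2, hence disc K = 4·238 = 952 and O_K = ℤ[√238].
Since gcd(6841, 952) = 1 the prime 6841 does not ramify.
Legendre symbol by Euler's criterion: (238/6841) ≡ 238^3420 ≡ 6840 (mod 6841), i.e. (238/6841) = -1.
d is a non-residue mod p, hence 6841 remains inert in O_K.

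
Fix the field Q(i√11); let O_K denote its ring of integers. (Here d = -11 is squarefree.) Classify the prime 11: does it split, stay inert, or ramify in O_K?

ramified

-11 mod 4 = 1, hence disc K = -11 and O_K = ℤ[(1+√-11)/2].
11 divides disc(K) = -11, so 11 ramifies.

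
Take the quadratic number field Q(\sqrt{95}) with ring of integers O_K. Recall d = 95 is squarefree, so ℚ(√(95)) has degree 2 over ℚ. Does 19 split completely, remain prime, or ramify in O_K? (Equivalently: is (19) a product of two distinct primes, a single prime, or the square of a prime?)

d = 95 ≡ 3 (mod 4), so O_K = ℤ[√95] and disc(K) = 4d = 380.
disc(K) = 380 = 19·20, so p = 19 is ramified.

19 is ramified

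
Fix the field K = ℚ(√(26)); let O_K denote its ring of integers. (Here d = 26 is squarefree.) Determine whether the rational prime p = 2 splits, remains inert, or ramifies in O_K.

p ramifies

d = 26 ≡ 2 (mod 4), so O_K = ℤ[√26] and disc(K) = 4d = 104.
2 divides disc(K) = 104, so 2 ramifies.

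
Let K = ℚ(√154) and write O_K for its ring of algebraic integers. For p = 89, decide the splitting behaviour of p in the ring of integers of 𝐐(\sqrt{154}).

p is inert

d = 154 ≡ 2 (mod 4), so O_K = ℤ[√154] and disc(K) = 4d = 616.
Since gcd(89, 616) = 1 the prime 89 does not ramify.
Euler's criterion: 154^44 mod 89 = 88. Thus (154|89) = -1.
d is a non-residue mod p, hence 89 remains inert in O_K.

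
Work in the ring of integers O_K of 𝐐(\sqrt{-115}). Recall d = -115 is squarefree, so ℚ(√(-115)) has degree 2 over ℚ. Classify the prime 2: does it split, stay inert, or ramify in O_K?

-115 mod 4 = 1, hence disc K = -115 and O_K = ℤ[(1+√-115)/2].
Since gcd(2, -115) = 1 the prime 2 does not ramify.
Checking d mod 8: -115 ≡ 5. Hence 2 is inert in O_K.

remains prime (inert)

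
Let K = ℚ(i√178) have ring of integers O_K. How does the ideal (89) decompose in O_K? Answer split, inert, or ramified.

p ramifies

d = -178 ≡ 2 (mod 4), so O_K = ℤ[√-178] and disc(K) = 4d = -712.
disc(K) = -712 = 89·(-8), so p = 89 is ramified.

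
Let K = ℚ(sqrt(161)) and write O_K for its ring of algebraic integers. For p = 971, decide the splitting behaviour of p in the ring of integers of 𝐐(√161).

971 splits in O_K

Since 161 ≡ 1 mod 4, the ring of integers is ℤ[(1+√161)/2] with discriminant 161.
Since gcd(971, 161) = 1 the prime 971 does not ramify.
(161/971) = 161^485 mod 971 = 1, giving Legendre symbol 1.
d is a quadratic residue mod p, hence 971 splits in O_K.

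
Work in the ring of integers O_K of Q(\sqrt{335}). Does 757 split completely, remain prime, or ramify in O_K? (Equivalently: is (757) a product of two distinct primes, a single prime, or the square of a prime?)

split

335 mod 4 = 3, hence disc K = 4·335 = 1340 and O_K = ℤ[√335].
disc(K) = 1340 is not divisible by 757; 757 is unramified.
Euler's criterion: 335^378 mod 757 = 1. Thus (335|757) = 1.
d is a quadratic residue mod p, hence 757 splits in O_K.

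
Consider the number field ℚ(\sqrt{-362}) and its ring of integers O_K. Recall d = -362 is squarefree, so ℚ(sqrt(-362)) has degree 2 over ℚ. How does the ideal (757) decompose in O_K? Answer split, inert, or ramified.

-362 mod 4 = 2, hence disc K = 4·(-362) = -1448 and O_K = ℤ[√-362].
Since gcd(757, -1448) = 1 the prime 757 does not ramify.
Euler's criterion: (-362)^378 mod 757 = 756. Thus (-362|757) = -1.
(-362/757) = -1, so 757 is inert.

757 remains inert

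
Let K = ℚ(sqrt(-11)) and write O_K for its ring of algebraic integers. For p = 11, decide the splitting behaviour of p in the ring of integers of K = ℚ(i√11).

d = -11 ≡ 1 (mod 4), so O_K = ℤ[(1+√-11)/2] and disc(K) = d = -11.
disc(K) = -11 = 11·(-1), so p = 11 is ramified.

ramified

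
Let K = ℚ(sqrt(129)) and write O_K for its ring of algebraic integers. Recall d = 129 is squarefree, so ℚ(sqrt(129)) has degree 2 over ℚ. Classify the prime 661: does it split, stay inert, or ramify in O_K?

p splits

129 mod 4 = 1, hence disc K = 129 and O_K = ℤ[(1+√129)/2].
Since gcd(661, 129) = 1 the prime 661 does not ramify.
Legendre symbol by Euler's criterion: (129/661) ≡ 129^330 ≡ 1 (mod 661), i.e. (129/661) = 1.
d is a quadratic residue mod p, hence 661 splits in O_K.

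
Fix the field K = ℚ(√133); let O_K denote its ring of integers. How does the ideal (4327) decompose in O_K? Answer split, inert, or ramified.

133 mod 4 = 1, hence disc K = 133 and O_K = ℤ[(1+√133)/2].
4327 ∤ 133, so 4327 is unramified.
Euler's criterion: 133^2163 mod 4327 = 4326. Thus (133|4327) = -1.
(133/4327) = -1, so 4327 is inert.

remains prime (inert)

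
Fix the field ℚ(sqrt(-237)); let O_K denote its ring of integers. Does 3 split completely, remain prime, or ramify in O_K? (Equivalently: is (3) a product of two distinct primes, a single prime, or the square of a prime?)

-237 mod 4 = 3, hence disc K = 4·(-237) = -948 and O_K = ℤ[√-237].
disc(K) = -948 = 3·(-316), so p = 3 is ramified.

ramified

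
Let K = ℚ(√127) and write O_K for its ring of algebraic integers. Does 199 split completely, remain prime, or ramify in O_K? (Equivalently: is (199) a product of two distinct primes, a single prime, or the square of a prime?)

Since 127 ≢ 1 mod 4, the ring of integers is ℤ[√127] with discriminant 4·127 = 508.
Since gcd(199, 508) = 1 the prime 199 does not ramify.
Euler's criterion: 127^99 mod 199 = 198. Thus (127|199) = -1.
Legendre symbol -1 ⇒ 199 is inert.

inert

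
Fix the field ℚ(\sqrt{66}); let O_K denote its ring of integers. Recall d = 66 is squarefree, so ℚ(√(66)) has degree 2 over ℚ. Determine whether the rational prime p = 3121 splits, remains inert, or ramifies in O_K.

Since 66 ≢ 1 mod 4, the ring of integers is ℤ[√66] with discriminant 4·66 = 264.
3121 ∤ 264, so 3121 is unramified.
Compute (66/3121) via Euler: 66^((3121-1)/2) mod 3121 = 3120, so (66/3121) = -1.
(66/3121) = -1, so 3121 is inert.

inert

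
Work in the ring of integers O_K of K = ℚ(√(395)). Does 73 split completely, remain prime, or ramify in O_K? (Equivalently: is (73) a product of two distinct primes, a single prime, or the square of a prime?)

inert — (73) stays prime in O_K

395 mod 4 = 3, hence disc K = 4·395 = 1580 and O_K = ℤ[√395].
Since gcd(73, 1580) = 1 the prime 73 does not ramify.
Compute (395/73) via Euler: 30^((73-1)/2) mod 73 = 72, so (395/73) = -1.
d is a non-residue mod p, hence 73 remains inert in O_K.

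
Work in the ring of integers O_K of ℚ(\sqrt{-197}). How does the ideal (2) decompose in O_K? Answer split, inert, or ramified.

Since -197 ≢ 1 mod 4, the ring of integers is ℤ[√-197] with discriminant 4·(-197) = -788.
2 divides disc(K) = -788, so 2 ramifies.

ramifies in O_K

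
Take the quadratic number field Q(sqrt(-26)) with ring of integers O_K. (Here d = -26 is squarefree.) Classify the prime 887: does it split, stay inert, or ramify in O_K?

inert

d = -26 ≡ 2 (mod 4), so O_K = ℤ[√-26] and disc(K) = 4d = -104.
Since gcd(887, -104) = 1 the prime 887 does not ramify.
(-26/887) = 861^443 mod 887 = 886, giving Legendre symbol -1.
d is a non-residue mod p, hence 887 remains inert in O_K.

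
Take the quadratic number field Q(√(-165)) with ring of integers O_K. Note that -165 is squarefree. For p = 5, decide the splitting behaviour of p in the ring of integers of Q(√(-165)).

ramified — (5) = 𝔭²

Since -165 ≢ 1 mod 4, the ring of integers is ℤ[√-165] with discriminant 4·(-165) = -660.
disc(K) = -660 = 5·(-132), so p = 5 is ramified.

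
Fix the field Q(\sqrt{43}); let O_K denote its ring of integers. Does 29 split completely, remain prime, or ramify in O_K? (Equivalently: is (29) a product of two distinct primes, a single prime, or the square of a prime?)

43 mod 4 = 3, hence disc K = 4·43 = 172 and O_K = ℤ[√43].
disc(K) = 172 is not divisible by 29; 29 is unramified.
(43/29) = 14^14 mod 29 = 28, giving Legendre symbol -1.
(43/29) = -1, so 29 is inert.

remains prime (inert)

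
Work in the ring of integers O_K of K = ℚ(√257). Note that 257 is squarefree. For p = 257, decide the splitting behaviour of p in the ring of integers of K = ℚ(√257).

257 mod 4 = 1, hence disc K = 257 and O_K = ℤ[(1+√257)/2].
disc(K) = 257 = 257·1, so p = 257 is ramified.

p ramifies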